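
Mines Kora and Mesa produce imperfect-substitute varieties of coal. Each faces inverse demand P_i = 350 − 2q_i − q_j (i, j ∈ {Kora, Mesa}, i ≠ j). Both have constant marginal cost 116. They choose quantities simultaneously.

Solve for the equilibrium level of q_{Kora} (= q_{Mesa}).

46.8

Mine Kora's profit: π = q_{Kora}(350 − 2q_{Kora} − q_{Mesa}) − 116q_{Kora}.
∂π/∂q_{Kora} = 234 − 4q_{Kora} − q_{Mesa} = 0 ⇒ q_{Kora} = 58.5 − 0.25q_{Mesa}.
By symmetry q_{Mesa} = q_{Kora}; substituting into the reaction function, 1.25q_{Kora} = 58.5 and q_{Kora} = 46.8.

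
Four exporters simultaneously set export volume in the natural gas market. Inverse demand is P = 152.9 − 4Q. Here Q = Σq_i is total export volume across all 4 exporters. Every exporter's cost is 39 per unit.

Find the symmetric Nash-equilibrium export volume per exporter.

A representative exporter's profit is π_i = q_i(152.9 − 4Q) − 39q_i, with Q = q_i + Σ_{j≠i} q_j.
First-order condition: 113.9 − 8q_i − 4Σ_{j≠i} q_j = 0.
In a symmetric equilibrium every exporter chooses the same q, so Σ_{j≠i} q_j = 3q. The condition becomes 113.9 − 20q = 0, giving q = 113.9/20 = 5.695.

5.695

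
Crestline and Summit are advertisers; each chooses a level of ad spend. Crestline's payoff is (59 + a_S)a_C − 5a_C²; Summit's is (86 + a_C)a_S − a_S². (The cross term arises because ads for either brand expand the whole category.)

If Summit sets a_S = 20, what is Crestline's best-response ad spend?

Expanding Crestline's payoff: 59a_C + a_Sa_C − 5a_C².
∂π/∂a_C = 59 + a_S − 10a_C = 0, so a_C = 5.9 + 0.1a_S.
At a_S = 20: a_C = 5.9 + 0.1·20 = 7.9.

7.9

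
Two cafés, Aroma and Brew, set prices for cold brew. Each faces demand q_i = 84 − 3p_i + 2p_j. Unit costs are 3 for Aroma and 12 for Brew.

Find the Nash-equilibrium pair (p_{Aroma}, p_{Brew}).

24.9375, 28.3125

Aroma's profit: π = (p_{Aroma} − 3)(84 − 3p_{Aroma} + 2p_{Brew}).
∂π/∂p_{Aroma} = 93 − 6p_{Aroma} + 2p_{Brew} = 0 ⇒ p_{Aroma} = 15.5 + (1/3)p_{Brew}.
Similarly p_{Brew} = 20 + (1/3)p_{Aroma}.
Solving the two reaction functions simultaneously: (1 − (1/3)(1/3))p_{Aroma} = 15.5 + (1/3)·20, so (8/9)p_{Aroma} = 133/6 and p_{Aroma} = 24.9375.
Then p_{Brew} = 20 + (1/3)·24.9375 = 28.3125.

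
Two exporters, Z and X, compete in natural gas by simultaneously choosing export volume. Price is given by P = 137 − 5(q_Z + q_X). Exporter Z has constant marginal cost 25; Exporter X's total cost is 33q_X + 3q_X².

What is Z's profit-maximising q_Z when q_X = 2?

Exporter Z's profit: π = q_Z(137 − 5(q_Z + q_X)) − 25q_Z.
∂π/∂q_Z = 112 − 10q_Z − 5q_X = 0, so q_Z = 11.2 − 0.5q_X.
At q_X = 2: q_Z = 11.2 − 0.5·2 = 10.2.

10.2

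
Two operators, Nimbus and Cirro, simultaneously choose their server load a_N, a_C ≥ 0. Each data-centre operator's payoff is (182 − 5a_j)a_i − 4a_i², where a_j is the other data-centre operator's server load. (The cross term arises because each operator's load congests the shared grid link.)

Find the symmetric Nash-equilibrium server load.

14

Nimbus's payoff is (182 − 5a_C)a_N − 4a_N².
∂π/∂a_N = 182 − 5a_C − 8a_N = 0, so a_N = 22.75 − 0.625a_C.
The game is symmetric, so in equilibrium a_C = a_N: the reaction function gives 1.625a_N = 22.75, hence a_N = 14.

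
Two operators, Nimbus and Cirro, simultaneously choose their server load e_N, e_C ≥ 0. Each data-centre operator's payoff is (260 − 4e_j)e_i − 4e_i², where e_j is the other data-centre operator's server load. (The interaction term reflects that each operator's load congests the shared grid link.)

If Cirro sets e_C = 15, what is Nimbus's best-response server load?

Nimbus's payoff is (260 − 4e_C)e_N − 4e_N².
∂π/∂e_N = 260 − 4e_C − 8e_N = 0, so e_N = 32.5 − 0.5e_C.
At e_C = 15: e_N = 32.5 − 0.5·15 = 25.

25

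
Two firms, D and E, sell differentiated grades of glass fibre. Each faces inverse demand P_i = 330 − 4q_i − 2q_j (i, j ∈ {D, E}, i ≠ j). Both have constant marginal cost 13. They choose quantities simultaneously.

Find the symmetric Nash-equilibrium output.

31.7

Firm D's profit: π = q_D(330 − 4q_D − 2q_E) − 13q_D.
∂π/∂q_D = 317 − 8q_D − 2q_E = 0 ⇒ q_D = 39.625 − 0.25q_E.
Setting q_D = q_E in the reaction function: q_D = 39.625 − 0.25q_D, so q_D = 39.625 / 1.25 = 31.7.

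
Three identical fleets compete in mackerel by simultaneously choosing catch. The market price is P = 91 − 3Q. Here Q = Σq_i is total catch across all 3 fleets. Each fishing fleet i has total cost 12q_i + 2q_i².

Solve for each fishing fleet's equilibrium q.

4.9375

A representative fishing fleet's profit is π_i = q_i(91 − 3Q) − 12q_i − 2q_i², with Q = q_i + Σ_{j≠i} q_j.
First-order condition: 79 − 10q_i − 3Σ_{j≠i} q_j = 0.
In a symmetric equilibrium every fishing fleet chooses the same q, so Σ_{j≠i} q_j = 2q. The condition becomes 79 − 16q = 0, giving q = 79/16 = 4.9375.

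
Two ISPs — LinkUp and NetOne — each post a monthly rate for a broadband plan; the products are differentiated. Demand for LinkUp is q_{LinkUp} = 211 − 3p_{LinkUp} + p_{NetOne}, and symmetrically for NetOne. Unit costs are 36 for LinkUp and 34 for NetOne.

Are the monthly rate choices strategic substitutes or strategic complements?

LinkUp's profit: π = (p_{LinkUp} − 36)(211 − 3p_{LinkUp} + p_{NetOne}).
∂π/∂p_{LinkUp} = 319 − 6p_{LinkUp} + p_{NetOne} = 0 ⇒ p_{LinkUp} = 319/6 + (1/6)p_{NetOne}.
The best-response slope dp_{LinkUp}/dp_{NetOne} = 1/6 > 0: the reaction function is upward-sloping, so the choices are strategic complements.

strategic complements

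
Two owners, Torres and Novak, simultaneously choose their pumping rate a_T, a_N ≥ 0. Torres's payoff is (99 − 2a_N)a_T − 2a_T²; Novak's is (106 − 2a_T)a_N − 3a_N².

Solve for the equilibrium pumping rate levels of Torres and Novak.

19.1, 11.3

Expanding Torres's payoff: 99a_T − 2a_Na_T − 2a_T².
∂π/∂a_T = 99 − 2a_N − 4a_T = 0, so a_T = 24.75 − 0.5a_N.
Likewise for Novak: a_N = 53/3 − (1/3)a_T.
Solving the two reaction functions simultaneously: (1 − (−0.5)(−1/3))a_T = 24.75 − 0.5·(53/3), so (5/6)a_T = 191/12 and a_T = 19.1.
Then a_N = 53/3 − (1/3)·19.1 = 11.3.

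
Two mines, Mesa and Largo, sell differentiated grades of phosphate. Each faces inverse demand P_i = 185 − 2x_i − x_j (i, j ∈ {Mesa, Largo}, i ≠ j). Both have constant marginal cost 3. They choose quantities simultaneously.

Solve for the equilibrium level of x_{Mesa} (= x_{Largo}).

Mine Mesa's profit: π = x_{Mesa}(185 − 2x_{Mesa} − x_{Largo}) − 3x_{Mesa}.
∂π/∂x_{Mesa} = 182 − 4x_{Mesa} − x_{Largo} = 0 ⇒ x_{Mesa} = 45.5 − 0.25x_{Largo}.
By symmetry x_{Largo} = x_{Mesa}; substituting into the reaction function, 1.25x_{Mesa} = 45.5 and x_{Mesa} = 36.4.

36.4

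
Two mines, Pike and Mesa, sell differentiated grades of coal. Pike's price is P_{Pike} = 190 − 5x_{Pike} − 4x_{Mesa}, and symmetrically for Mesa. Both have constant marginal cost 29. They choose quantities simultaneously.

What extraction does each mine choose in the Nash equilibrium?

Mine Pike's profit: π = x_{Pike}(190 − 5x_{Pike} − 4x_{Mesa}) − 29x_{Pike}.
∂π/∂x_{Pike} = 161 − 10x_{Pike} − 4x_{Mesa} = 0 ⇒ x_{Pike} = 16.1 − 0.4x_{Mesa}.
By symmetry x_{Mesa} = x_{Pike}; substituting into the reaction function, 1.4x_{Pike} = 16.1 and x_{Pike} = 11.5.

11.5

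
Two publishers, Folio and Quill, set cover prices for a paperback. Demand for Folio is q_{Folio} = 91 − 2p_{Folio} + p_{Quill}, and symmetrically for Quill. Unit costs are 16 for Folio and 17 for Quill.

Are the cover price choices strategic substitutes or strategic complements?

Folio's profit: π = (p_{Folio} − 16)(91 − 2p_{Folio} + p_{Quill}).
∂π/∂p_{Folio} = 123 − 4p_{Folio} + p_{Quill} = 0 ⇒ p_{Folio} = 30.75 + 0.25p_{Quill}.
The best-response slope dp_{Folio}/dp_{Quill} = 0.25 > 0: the reaction function is upward-sloping, so the choices are strategic complements.

strategic complements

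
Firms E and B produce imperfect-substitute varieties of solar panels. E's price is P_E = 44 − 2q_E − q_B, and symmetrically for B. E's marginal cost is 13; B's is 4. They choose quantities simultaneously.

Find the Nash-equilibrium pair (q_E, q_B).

Firm E's profit: π = q_E(44 − 2q_E − q_B) − 13q_E.
∂π/∂q_E = 31 − 4q_E − q_B = 0 ⇒ q_E = 7.75 − 0.25q_B.
Similarly q_B = 10 − 0.25q_E.
Plugging q_B into E's best response: q_E = 7.75 − 0.25(10 − 0.25q_E) ⇒ 0.9375q_E = 5.25, so q_E = 5.6.
Then q_B = 10 − 0.25·5.6 = 8.6.

5.6, 8.6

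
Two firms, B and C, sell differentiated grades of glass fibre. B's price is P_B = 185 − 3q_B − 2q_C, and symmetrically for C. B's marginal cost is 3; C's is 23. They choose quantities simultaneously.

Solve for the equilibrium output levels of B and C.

Firm B's profit: π = q_B(185 − 3q_B − 2q_C) − 3q_B.
∂π/∂q_B = 182 − 6q_B − 2q_C = 0 ⇒ q_B = 91/3 − (1/3)q_C.
Similarly q_C = 27 − (1/3)q_B.
Solving the two reaction functions simultaneously: (1 − (−1/3)(−1/3))q_B = 91/3 − (1/3)·27, so (8/9)q_B = 64/3 and q_B = 24.
Then q_C = 27 − (1/3)·24 = 19.

24, 19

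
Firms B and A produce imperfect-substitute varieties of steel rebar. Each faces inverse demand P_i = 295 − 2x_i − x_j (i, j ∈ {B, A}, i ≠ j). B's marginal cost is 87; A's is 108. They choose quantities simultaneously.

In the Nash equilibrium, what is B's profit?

3698

Firm B's profit: π = x_B(295 − 2x_B − x_A) − 87x_B.
∂π/∂x_B = 208 − 4x_B − x_A = 0 ⇒ x_B = 52 − 0.25x_A.
Similarly x_A = 46.75 − 0.25x_B.
Substituting the second reaction function into the first: x_B = 52 − 0.25(46.75 − 0.25x_B), which gives 0.9375x_B = 40.3125 ⇒ x_B = 43.
Then x_A = 46.75 − 0.25·43 = 36.
P_B = 295 − 2·43 − 36 = 173.
Profit = (173 − 87)·43 = 3698.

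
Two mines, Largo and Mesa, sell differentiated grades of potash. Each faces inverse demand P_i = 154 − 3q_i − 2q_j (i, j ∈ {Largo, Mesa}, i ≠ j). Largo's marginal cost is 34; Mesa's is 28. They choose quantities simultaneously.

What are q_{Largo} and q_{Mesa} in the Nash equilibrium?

Mine Largo's profit: π = q_{Largo}(154 − 3q_{Largo} − 2q_{Mesa}) − 34q_{Largo}.
∂π/∂q_{Largo} = 120 − 6q_{Largo} − 2q_{Mesa} = 0 ⇒ q_{Largo} = 20 − (1/3)q_{Mesa}.
Similarly q_{Mesa} = 21 − (1/3)q_{Largo}.
Solving the two reaction functions simultaneously: (1 − (−1/3)(−1/3))q_{Largo} = 20 − (1/3)·21, so (8/9)q_{Largo} = 13 and q_{Largo} = 14.625.
Then q_{Mesa} = 21 − (1/3)·14.625 = 16.125.

14.625, 16.125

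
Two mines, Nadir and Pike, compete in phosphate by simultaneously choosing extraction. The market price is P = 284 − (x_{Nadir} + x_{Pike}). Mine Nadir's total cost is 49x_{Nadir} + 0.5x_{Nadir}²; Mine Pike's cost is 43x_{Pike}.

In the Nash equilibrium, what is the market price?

140.6

Mine Nadir's profit: π = x_{Nadir}(284 − (x_{Nadir} + x_{Pike})) − 49x_{Nadir} − 0.5x_{Nadir}².
∂π/∂x_{Nadir} = 235 − 3x_{Nadir} − x_{Pike} = 0, so x_{Nadir} = 235/3 − (1/3)x_{Pike}.
For Pike: ∂π/∂x_{Pike} = 241 − 2x_{Pike} − x_{Nadir} = 0 ⇒ x_{Pike} = 120.5 − 0.5x_{Nadir}.
Substituting the second reaction function into the first: x_{Nadir} = 235/3 − (1/3)(120.5 − 0.5x_{Nadir}), which gives (5/6)x_{Nadir} = 229/6 ⇒ x_{Nadir} = 45.8.
Then x_{Pike} = 120.5 − 0.5·45.8 = 97.6.
Equilibrium price: P = 284 − 143.4 = 140.6.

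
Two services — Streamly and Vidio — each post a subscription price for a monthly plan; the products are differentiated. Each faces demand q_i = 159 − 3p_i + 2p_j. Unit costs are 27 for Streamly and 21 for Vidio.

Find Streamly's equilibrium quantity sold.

Streamly's profit: π = (p_{Streamly} − 27)(159 − 3p_{Streamly} + 2p_{Vidio}).
∂π/∂p_{Streamly} = 240 − 6p_{Streamly} + 2p_{Vidio} = 0 ⇒ p_{Streamly} = 40 + (1/3)p_{Vidio}.
Similarly p_{Vidio} = 37 + (1/3)p_{Streamly}.
Plugging p_{Vidio} into Streamly's best response: p_{Streamly} = 40 + (1/3)(37 + (1/3)p_{Streamly}) ⇒ (8/9)p_{Streamly} = 157/3, so p_{Streamly} = 58.875.
Then p_{Vidio} = 37 + (1/3)·58.875 = 56.625.
q_{Streamly} = 159 − 3·58.875 + 2·56.625 = 95.625.

95.625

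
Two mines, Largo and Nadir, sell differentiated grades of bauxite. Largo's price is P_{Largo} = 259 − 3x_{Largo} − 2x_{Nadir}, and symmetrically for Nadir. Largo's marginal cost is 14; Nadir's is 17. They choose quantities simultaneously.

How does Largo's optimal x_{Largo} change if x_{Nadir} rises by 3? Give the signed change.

-1

Mine Largo's profit: π = x_{Largo}(259 − 3x_{Largo} − 2x_{Nadir}) − 14x_{Largo}.
∂π/∂x_{Largo} = 245 − 6x_{Largo} − 2x_{Nadir} = 0 ⇒ x_{Largo} = 245/6 − (1/3)x_{Nadir}.
The reaction-function slope is −1/3, so a 3-unit rise in x_{Nadir} moves x_{Largo} by −1/3 × 3 = −1. Largo's best response falls — the actions are strategic substitutes.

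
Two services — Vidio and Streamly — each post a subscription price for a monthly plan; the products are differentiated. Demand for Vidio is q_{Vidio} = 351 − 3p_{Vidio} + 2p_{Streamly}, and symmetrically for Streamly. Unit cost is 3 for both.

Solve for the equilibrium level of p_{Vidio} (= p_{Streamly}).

90

Vidio's profit: π = (p_{Vidio} − 3)(351 − 3p_{Vidio} + 2p_{Streamly}).
∂π/∂p_{Vidio} = 360 − 6p_{Vidio} + 2p_{Streamly} = 0 ⇒ p_{Vidio} = 60 + (1/3)p_{Streamly}.
Setting p_{Vidio} = p_{Streamly} in the reaction function: p_{Vidio} = 60 + (1/3)p_{Vidio}, so p_{Vidio} = 60 / (2/3) = 90.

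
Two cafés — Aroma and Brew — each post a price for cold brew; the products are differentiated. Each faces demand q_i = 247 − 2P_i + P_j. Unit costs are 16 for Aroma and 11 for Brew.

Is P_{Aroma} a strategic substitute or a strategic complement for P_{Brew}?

strategic complements

Aroma's profit: π = (P_{Aroma} − 16)(247 − 2P_{Aroma} + P_{Brew}).
∂π/∂P_{Aroma} = 279 − 4P_{Aroma} + P_{Brew} = 0 ⇒ P_{Aroma} = 69.75 + 0.25P_{Brew}.
The best-response slope dP_{Aroma}/dP_{Brew} = 0.25 > 0: the reaction function is upward-sloping, so the choices are strategic complements.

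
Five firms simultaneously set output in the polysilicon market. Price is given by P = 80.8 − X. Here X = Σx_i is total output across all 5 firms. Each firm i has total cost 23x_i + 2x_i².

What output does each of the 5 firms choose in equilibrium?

5.78

A representative firm's profit is π_i = x_i(80.8 − X) − 23x_i − 2x_i², with X = x_i + Σ_{j≠i} x_j.
First-order condition: 57.8 − 6x_i − Σ_{j≠i} x_j = 0.
In a symmetric equilibrium every firm chooses the same x, so Σ_{j≠i} x_j = 4x. The condition becomes 57.8 − 10x = 0, giving x = 57.8/10 = 5.78.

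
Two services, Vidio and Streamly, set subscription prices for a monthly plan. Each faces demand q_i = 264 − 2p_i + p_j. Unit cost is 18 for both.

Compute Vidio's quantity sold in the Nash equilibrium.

Vidio's profit: π = (p_{Vidio} − 18)(264 − 2p_{Vidio} + p_{Streamly}).
∂π/∂p_{Vidio} = 300 − 4p_{Vidio} + p_{Streamly} = 0 ⇒ p_{Vidio} = 75 + 0.25p_{Streamly}.
By symmetry p_{Streamly} = p_{Vidio}; substituting into the reaction function, 0.75p_{Vidio} = 75 and p_{Vidio} = 100.
q_{Vidio} = 264 − 2·100 + 100 = 164.

164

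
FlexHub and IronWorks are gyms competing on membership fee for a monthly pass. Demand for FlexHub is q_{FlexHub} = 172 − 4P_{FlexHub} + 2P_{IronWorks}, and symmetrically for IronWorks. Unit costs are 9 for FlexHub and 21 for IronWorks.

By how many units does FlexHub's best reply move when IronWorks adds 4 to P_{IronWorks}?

1

FlexHub's profit: π = (P_{FlexHub} − 9)(172 − 4P_{FlexHub} + 2P_{IronWorks}).
∂π/∂P_{FlexHub} = 208 − 8P_{FlexHub} + 2P_{IronWorks} = 0 ⇒ P_{FlexHub} = 26 + 0.25P_{IronWorks}.
The reaction-function slope is 0.25, so a 4-unit rise in P_{IronWorks} moves P_{FlexHub} by 0.25 × 4 = 1. FlexHub's best response rises — the actions are strategic complements.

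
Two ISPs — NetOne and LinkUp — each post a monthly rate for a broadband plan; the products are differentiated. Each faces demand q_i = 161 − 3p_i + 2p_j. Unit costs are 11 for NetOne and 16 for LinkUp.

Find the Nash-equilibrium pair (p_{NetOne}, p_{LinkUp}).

NetOne's profit: π = (p_{NetOne} − 11)(161 − 3p_{NetOne} + 2p_{LinkUp}).
∂π/∂p_{NetOne} = 194 − 6p_{NetOne} + 2p_{LinkUp} = 0 ⇒ p_{NetOne} = 97/3 + (1/3)p_{LinkUp}.
Similarly p_{LinkUp} = 209/6 + (1/3)p_{NetOne}.
Substituting the second reaction function into the first: p_{NetOne} = 97/3 + (1/3)(209/6 + (1/3)p_{NetOne}), which gives (8/9)p_{NetOne} = 791/18 ⇒ p_{NetOne} = 49.4375.
Then p_{LinkUp} = 209/6 + (1/3)·49.4375 = 51.3125.

49.4375, 51.3125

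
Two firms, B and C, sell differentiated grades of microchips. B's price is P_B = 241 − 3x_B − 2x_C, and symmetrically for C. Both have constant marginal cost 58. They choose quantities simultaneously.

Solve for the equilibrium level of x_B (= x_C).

22.875

Firm B's profit: π = x_B(241 − 3x_B − 2x_C) − 58x_B.
∂π/∂x_B = 183 − 6x_B − 2x_C = 0 ⇒ x_B = 30.5 − (1/3)x_C.
The game is symmetric, so in equilibrium x_C = x_B: the reaction function gives (4/3)x_B = 30.5, hence x_B = 22.875.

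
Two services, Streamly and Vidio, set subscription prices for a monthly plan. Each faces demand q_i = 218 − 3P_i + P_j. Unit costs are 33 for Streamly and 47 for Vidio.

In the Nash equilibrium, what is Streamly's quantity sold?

Streamly's profit: π = (P_{Streamly} − 33)(218 − 3P_{Streamly} + P_{Vidio}).
∂π/∂P_{Streamly} = 317 − 6P_{Streamly} + P_{Vidio} = 0 ⇒ P_{Streamly} = 317/6 + (1/6)P_{Vidio}.
Similarly P_{Vidio} = 359/6 + (1/6)P_{Streamly}.
Solving the two reaction functions simultaneously: (1 − (1/6)(1/6))P_{Streamly} = 317/6 + (1/6)·(359/6), so (35/36)P_{Streamly} = 2261/36 and P_{Streamly} = 64.6.
Then P_{Vidio} = 359/6 + (1/6)·64.6 = 70.6.
q_{Streamly} = 218 − 3·64.6 + 70.6 = 94.8.

94.8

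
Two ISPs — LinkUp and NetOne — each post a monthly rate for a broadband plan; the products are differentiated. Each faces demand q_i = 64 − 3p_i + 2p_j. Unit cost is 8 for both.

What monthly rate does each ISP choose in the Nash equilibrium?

LinkUp's profit: π = (p_{LinkUp} − 8)(64 − 3p_{LinkUp} + 2p_{NetOne}).
∂π/∂p_{LinkUp} = 88 − 6p_{LinkUp} + 2p_{NetOne} = 0 ⇒ p_{LinkUp} = 44/3 + (1/3)p_{NetOne}.
The game is symmetric, so in equilibrium p_{NetOne} = p_{LinkUp}: the reaction function gives (2/3)p_{LinkUp} = 44/3, hence p_{LinkUp} = 22.

22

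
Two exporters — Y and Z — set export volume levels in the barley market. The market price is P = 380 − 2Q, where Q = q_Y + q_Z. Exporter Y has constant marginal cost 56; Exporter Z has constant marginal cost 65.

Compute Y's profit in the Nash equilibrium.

Exporter Y's profit: π = q_Y(380 − 2(q_Y + q_Z)) − 56q_Y.
∂π/∂q_Y = 324 − 4q_Y − 2q_Z = 0, so q_Y = 81 − 0.5q_Z.
By the same steps for Z: q_Z = 78.75 − 0.5q_Y.
Substituting the second reaction function into the first: q_Y = 81 − 0.5(78.75 − 0.5q_Y), which gives 0.75q_Y = 41.625 ⇒ q_Y = 55.5.
Then q_Z = 78.75 − 0.5·55.5 = 51.
Price P = 380 − 2·106.5 = 167.
Y's profit: (167 − 56)·55.5 = 6160.5.

6160.5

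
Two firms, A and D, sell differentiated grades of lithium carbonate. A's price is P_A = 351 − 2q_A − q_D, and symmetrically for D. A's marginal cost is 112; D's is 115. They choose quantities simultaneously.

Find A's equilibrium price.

208

Firm A's profit: π = q_A(351 − 2q_A − q_D) − 112q_A.
∂π/∂q_A = 239 − 4q_A − q_D = 0 ⇒ q_A = 59.75 − 0.25q_D.
Similarly q_D = 59 − 0.25q_A.
Substituting the second reaction function into the first: q_A = 59.75 − 0.25(59 − 0.25q_A), which gives 0.9375q_A = 45 ⇒ q_A = 48.
Then q_D = 59 − 0.25·48 = 47.
P_A = 351 − 2·48 − 47 = 208.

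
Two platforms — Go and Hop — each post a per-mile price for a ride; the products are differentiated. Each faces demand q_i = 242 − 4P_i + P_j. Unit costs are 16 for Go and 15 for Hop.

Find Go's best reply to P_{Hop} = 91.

49.625

Go's profit: π = (P_{Go} − 16)(242 − 4P_{Go} + P_{Hop}).
∂π/∂P_{Go} = 306 − 8P_{Go} + P_{Hop} = 0 ⇒ P_{Go} = 38.25 + 0.125P_{Hop}.
At P_{Hop} = 91: P_{Go} = 38.25 + 0.125·91 = 49.625.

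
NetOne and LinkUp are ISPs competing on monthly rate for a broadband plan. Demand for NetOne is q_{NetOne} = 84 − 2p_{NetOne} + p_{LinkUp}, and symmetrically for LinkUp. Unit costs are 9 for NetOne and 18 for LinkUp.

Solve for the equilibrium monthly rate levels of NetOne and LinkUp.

NetOne's profit: π = (p_{NetOne} − 9)(84 − 2p_{NetOne} + p_{LinkUp}).
∂π/∂p_{NetOne} = 102 − 4p_{NetOne} + p_{LinkUp} = 0 ⇒ p_{NetOne} = 25.5 + 0.25p_{LinkUp}.
Similarly p_{LinkUp} = 30 + 0.25p_{NetOne}.
Substituting the second reaction function into the first: p_{NetOne} = 25.5 + 0.25(30 + 0.25p_{NetOne}), which gives 0.9375p_{NetOne} = 33 ⇒ p_{NetOne} = 35.2.
Then p_{LinkUp} = 30 + 0.25·35.2 = 38.8.

35.2, 38.8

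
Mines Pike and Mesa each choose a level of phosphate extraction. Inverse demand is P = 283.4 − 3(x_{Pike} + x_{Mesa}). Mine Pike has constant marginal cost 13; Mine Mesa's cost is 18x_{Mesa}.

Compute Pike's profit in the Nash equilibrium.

Mine Pike's profit: π = x_{Pike}(283.4 − 3(x_{Pike} + x_{Mesa})) − 13x_{Pike}.
∂π/∂x_{Pike} = 270.4 − 6x_{Pike} − 3x_{Mesa} = 0, so x_{Pike} = 676/15 − 0.5x_{Mesa}.
By the same steps for Mesa: x_{Mesa} = 1327/30 − 0.5x_{Pike}.
Plugging x_{Mesa} into Pike's best response: x_{Pike} = 676/15 − 0.5(1327/30 − 0.5x_{Pike}) ⇒ 0.75x_{Pike} = 22.95, so x_{Pike} = 30.6.
Then x_{Mesa} = 1327/30 − 0.5·30.6 = 434/15.
Price P = 283.4 − 3·(893/15) = 104.8.
Pike's profit: (104.8 − 13)·30.6 = 2809.08.

2809.08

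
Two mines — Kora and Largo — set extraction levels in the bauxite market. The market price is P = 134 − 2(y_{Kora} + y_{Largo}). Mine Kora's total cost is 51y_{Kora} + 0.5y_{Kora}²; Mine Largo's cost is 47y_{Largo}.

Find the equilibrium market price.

80.625

Mine Kora's profit: π = y_{Kora}(134 − 2(y_{Kora} + y_{Largo})) − 51y_{Kora} − 0.5y_{Kora}².
∂π/∂y_{Kora} = 83 − 5y_{Kora} − 2y_{Largo} = 0, so y_{Kora} = 16.6 − 0.4y_{Largo}.
For Largo: ∂π/∂y_{Largo} = 87 − 4y_{Largo} − 2y_{Kora} = 0 ⇒ y_{Largo} = 21.75 − 0.5y_{Kora}.
Plugging y_{Largo} into Kora's best response: y_{Kora} = 16.6 − 0.4(21.75 − 0.5y_{Kora}) ⇒ 0.8y_{Kora} = 7.9, so y_{Kora} = 9.875.
Then y_{Largo} = 21.75 − 0.5·9.875 = 16.8125.
Equilibrium price: P = 134 − 2·26.6875 = 80.625.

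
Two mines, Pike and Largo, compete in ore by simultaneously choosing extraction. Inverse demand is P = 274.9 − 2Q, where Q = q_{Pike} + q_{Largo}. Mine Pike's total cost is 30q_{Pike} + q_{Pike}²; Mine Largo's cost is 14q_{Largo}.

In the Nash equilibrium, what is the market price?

Mine Pike's profit: π = q_{Pike}(274.9 − 2(q_{Pike} + q_{Largo})) − 30q_{Pike} − q_{Pike}².
∂π/∂q_{Pike} = 244.9 − 6q_{Pike} − 2q_{Largo} = 0, so q_{Pike} = 2449/60 − (1/3)q_{Largo}.
For Largo: ∂π/∂q_{Largo} = 260.9 − 4q_{Largo} − 2q_{Pike} = 0 ⇒ q_{Largo} = 65.225 − 0.5q_{Pike}.
Substituting the second reaction function into the first: q_{Pike} = 2449/60 − (1/3)(65.225 − 0.5q_{Pike}), which gives (5/6)q_{Pike} = 19.075 ⇒ q_{Pike} = 22.89.
Then q_{Largo} = 65.225 − 0.5·22.89 = 53.78.
Equilibrium price: P = 274.9 − 2·76.67 = 121.56.

121.56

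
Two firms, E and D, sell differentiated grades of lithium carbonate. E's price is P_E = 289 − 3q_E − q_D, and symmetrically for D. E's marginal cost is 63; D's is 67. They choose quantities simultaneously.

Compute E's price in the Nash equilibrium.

160.2

Firm E's profit: π = q_E(289 − 3q_E − q_D) − 63q_E.
∂π/∂q_E = 226 − 6q_E − q_D = 0 ⇒ q_E = 113/3 − (1/6)q_D.
Similarly q_D = 37 − (1/6)q_E.
Substituting the second reaction function into the first: q_E = 113/3 − (1/6)(37 − (1/6)q_E), which gives (35/36)q_E = 31.5 ⇒ q_E = 32.4.
Then q_D = 37 − (1/6)·32.4 = 31.6.
P_E = 289 − 3·32.4 − 31.6 = 160.2.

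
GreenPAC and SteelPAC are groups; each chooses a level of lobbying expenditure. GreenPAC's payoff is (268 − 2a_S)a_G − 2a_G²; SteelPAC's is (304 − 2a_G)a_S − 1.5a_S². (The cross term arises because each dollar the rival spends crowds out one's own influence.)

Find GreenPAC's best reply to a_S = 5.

Expanding GreenPAC's payoff: 268a_G − 2a_Sa_G − 2a_G².
∂π/∂a_G = 268 − 2a_S − 4a_G = 0, so a_G = 67 − 0.5a_S.
At a_S = 5: a_G = 67 − 0.5·5 = 64.5.

64.5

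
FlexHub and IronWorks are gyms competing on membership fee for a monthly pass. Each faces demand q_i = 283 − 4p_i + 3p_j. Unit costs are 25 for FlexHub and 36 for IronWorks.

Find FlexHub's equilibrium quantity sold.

216

FlexHub's profit: π = (p_{FlexHub} − 25)(283 − 4p_{FlexHub} + 3p_{IronWorks}).
∂π/∂p_{FlexHub} = 383 − 8p_{FlexHub} + 3p_{IronWorks} = 0 ⇒ p_{FlexHub} = 47.875 + 0.375p_{IronWorks}.
Similarly p_{IronWorks} = 53.375 + 0.375p_{FlexHub}.
Solving the two reaction functions simultaneously: (1 − (0.375)(0.375))p_{FlexHub} = 47.875 + 0.375·53.375, so (55/64)p_{FlexHub} = 4345/64 and p_{FlexHub} = 79.
Then p_{IronWorks} = 53.375 + 0.375·79 = 83.
q_{FlexHub} = 283 − 4·79 + 3·83 = 216.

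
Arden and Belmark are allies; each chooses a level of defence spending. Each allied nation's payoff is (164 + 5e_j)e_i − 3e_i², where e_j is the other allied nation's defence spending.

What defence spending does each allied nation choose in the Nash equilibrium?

Arden's payoff is (164 + 5e_B)e_A − 3e_A².
∂π/∂e_A = 164 + 5e_B − 6e_A = 0, so e_A = 82/3 + (5/6)e_B.
Setting e_A = e_B in the reaction function: e_A = 82/3 + (5/6)e_A, so e_A = (82/3) / (1/6) = 164.

164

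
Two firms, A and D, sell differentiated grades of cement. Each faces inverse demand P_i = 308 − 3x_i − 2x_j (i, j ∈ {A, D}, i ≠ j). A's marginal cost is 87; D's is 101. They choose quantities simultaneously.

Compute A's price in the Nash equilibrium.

Firm A's profit: π = x_A(308 − 3x_A − 2x_D) − 87x_A.
∂π/∂x_A = 221 − 6x_A − 2x_D = 0 ⇒ x_A = 221/6 − (1/3)x_D.
Similarly x_D = 34.5 − (1/3)x_A.
Substituting the second reaction function into the first: x_A = 221/6 − (1/3)(34.5 − (1/3)x_A), which gives (8/9)x_A = 76/3 ⇒ x_A = 28.5.
Then x_D = 34.5 − (1/3)·28.5 = 25.
P_A = 308 − 3·28.5 − 2·25 = 172.5.

172.5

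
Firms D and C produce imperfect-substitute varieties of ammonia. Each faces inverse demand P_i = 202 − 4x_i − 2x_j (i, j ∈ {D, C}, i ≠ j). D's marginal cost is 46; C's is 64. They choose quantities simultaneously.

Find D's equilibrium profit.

Firm D's profit: π = x_D(202 − 4x_D − 2x_C) − 46x_D.
∂π/∂x_D = 156 − 8x_D − 2x_C = 0 ⇒ x_D = 19.5 − 0.25x_C.
Similarly x_C = 17.25 − 0.25x_D.
Substituting the second reaction function into the first: x_D = 19.5 − 0.25(17.25 − 0.25x_D), which gives 0.9375x_D = 15.1875 ⇒ x_D = 16.2.
Then x_C = 17.25 − 0.25·16.2 = 13.2.
P_D = 202 − 4·16.2 − 2·13.2 = 110.8.
Profit = (110.8 − 46)·16.2 = 1049.76.

1049.76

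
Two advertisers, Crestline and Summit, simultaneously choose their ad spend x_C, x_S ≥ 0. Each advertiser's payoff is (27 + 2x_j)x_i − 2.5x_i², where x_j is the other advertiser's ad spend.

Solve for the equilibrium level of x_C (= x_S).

9

Crestline's payoff is (27 + 2x_S)x_C − 2.5x_C².
∂π/∂x_C = 27 + 2x_S − 5x_C = 0, so x_C = 5.4 + 0.4x_S.
Setting x_C = x_S in the reaction function: x_C = 5.4 + 0.4x_C, so x_C = 5.4 / 0.6 = 9.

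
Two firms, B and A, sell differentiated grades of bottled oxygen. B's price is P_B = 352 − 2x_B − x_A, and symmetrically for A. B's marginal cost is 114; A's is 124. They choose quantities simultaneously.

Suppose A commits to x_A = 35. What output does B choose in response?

Firm B's profit: π = x_B(352 − 2x_B − x_A) − 114x_B.
∂π/∂x_B = 238 − 4x_B − x_A = 0 ⇒ x_B = 59.5 − 0.25x_A.
At x_A = 35: x_B = 59.5 − 0.25·35 = 50.75.

50.75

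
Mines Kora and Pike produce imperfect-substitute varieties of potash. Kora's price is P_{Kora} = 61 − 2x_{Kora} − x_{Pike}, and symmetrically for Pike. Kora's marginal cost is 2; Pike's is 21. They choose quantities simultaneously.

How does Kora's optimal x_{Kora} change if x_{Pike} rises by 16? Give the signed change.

Mine Kora's profit: π = x_{Kora}(61 − 2x_{Kora} − x_{Pike}) − 2x_{Kora}.
∂π/∂x_{Kora} = 59 − 4x_{Kora} − x_{Pike} = 0 ⇒ x_{Kora} = 14.75 − 0.25x_{Pike}.
The reaction-function slope is −0.25, so a 16-unit rise in x_{Pike} moves x_{Kora} by −0.25 × 16 = −4. Kora's best response falls — the actions are strategic substitutes.

-4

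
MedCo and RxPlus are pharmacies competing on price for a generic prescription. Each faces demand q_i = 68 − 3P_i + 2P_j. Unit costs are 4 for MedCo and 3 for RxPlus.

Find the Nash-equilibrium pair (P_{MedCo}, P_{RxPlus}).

MedCo's profit: π = (P_{MedCo} − 4)(68 − 3P_{MedCo} + 2P_{RxPlus}).
∂π/∂P_{MedCo} = 80 − 6P_{MedCo} + 2P_{RxPlus} = 0 ⇒ P_{MedCo} = 40/3 + (1/3)P_{RxPlus}.
Similarly P_{RxPlus} = 77/6 + (1/3)P_{MedCo}.
Plugging P_{RxPlus} into MedCo's best response: P_{MedCo} = 40/3 + (1/3)(77/6 + (1/3)P_{MedCo}) ⇒ (8/9)P_{MedCo} = 317/18, so P_{MedCo} = 19.8125.
Then P_{RxPlus} = 77/6 + (1/3)·19.8125 = 19.4375.

19.8125, 19.4375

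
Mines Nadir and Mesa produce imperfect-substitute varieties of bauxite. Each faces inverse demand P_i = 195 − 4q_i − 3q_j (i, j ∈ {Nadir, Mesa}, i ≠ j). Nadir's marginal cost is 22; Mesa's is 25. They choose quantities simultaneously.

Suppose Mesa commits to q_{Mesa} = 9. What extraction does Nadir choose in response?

Mine Nadir's profit: π = q_{Nadir}(195 − 4q_{Nadir} − 3q_{Mesa}) − 22q_{Nadir}.
∂π/∂q_{Nadir} = 173 − 8q_{Nadir} − 3q_{Mesa} = 0 ⇒ q_{Nadir} = 21.625 − 0.375q_{Mesa}.
At q_{Mesa} = 9: q_{Nadir} = 21.625 − 0.375·9 = 18.25.

18.25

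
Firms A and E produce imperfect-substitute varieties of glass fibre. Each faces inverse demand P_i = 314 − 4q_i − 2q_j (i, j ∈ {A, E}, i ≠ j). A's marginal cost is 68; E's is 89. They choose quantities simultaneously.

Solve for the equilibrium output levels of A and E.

25.3, 21.8

Firm A's profit: π = q_A(314 − 4q_A − 2q_E) − 68q_A.
∂π/∂q_A = 246 − 8q_A − 2q_E = 0 ⇒ q_A = 30.75 − 0.25q_E.
Similarly q_E = 28.125 − 0.25q_A.
Solving the two reaction functions simultaneously: (1 − (−0.25)(−0.25))q_A = 30.75 − 0.25·28.125, so 0.9375q_A = 759/32 and q_A = 25.3.
Then q_E = 28.125 − 0.25·25.3 = 21.8.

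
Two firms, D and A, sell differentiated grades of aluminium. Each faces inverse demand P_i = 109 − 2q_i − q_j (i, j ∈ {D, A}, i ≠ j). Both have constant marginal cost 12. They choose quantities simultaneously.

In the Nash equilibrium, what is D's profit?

752.72

Firm D's profit: π = q_D(109 − 2q_D − q_A) − 12q_D.
∂π/∂q_D = 97 − 4q_D − q_A = 0 ⇒ q_D = 24.25 − 0.25q_A.
Setting q_D = q_A in the reaction function: q_D = 24.25 − 0.25q_D, so q_D = 24.25 / 1.25 = 19.4.
P_D = 109 − 2·19.4 − 19.4 = 50.8.
Profit = (50.8 − 12)·19.4 = 752.72.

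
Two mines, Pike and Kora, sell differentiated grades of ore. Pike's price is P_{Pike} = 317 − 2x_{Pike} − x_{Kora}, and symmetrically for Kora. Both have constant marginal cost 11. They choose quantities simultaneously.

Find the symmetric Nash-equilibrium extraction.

61.2

Mine Pike's profit: π = x_{Pike}(317 − 2x_{Pike} − x_{Kora}) − 11x_{Pike}.
∂π/∂x_{Pike} = 306 − 4x_{Pike} − x_{Kora} = 0 ⇒ x_{Pike} = 76.5 − 0.25x_{Kora}.
Setting x_{Pike} = x_{Kora} in the reaction function: x_{Pike} = 76.5 − 0.25x_{Pike}, so x_{Pike} = 76.5 / 1.25 = 61.2.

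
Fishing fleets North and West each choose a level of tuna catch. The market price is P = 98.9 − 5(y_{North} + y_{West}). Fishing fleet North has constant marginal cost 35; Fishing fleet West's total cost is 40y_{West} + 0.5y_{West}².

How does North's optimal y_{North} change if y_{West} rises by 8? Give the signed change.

Fishing fleet North's profit: π = y_{North}(98.9 − 5(y_{North} + y_{West})) − 35y_{North}.
∂π/∂y_{North} = 63.9 − 10y_{North} − 5y_{West} = 0, so y_{North} = 6.39 − 0.5y_{West}.
The reaction-function slope is −0.5, so an 8-unit rise in y_{West} moves y_{North} by −0.5 × 8 = −4. North's best response falls — the actions are strategic substitutes.

-4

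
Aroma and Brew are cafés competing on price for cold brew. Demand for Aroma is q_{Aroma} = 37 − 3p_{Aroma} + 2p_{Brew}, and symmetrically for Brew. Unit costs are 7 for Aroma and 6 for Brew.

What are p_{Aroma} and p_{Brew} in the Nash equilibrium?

Aroma's profit: π = (p_{Aroma} − 7)(37 − 3p_{Aroma} + 2p_{Brew}).
∂π/∂p_{Aroma} = 58 − 6p_{Aroma} + 2p_{Brew} = 0 ⇒ p_{Aroma} = 29/3 + (1/3)p_{Brew}.
Similarly p_{Brew} = 55/6 + (1/3)p_{Aroma}.
Substituting the second reaction function into the first: p_{Aroma} = 29/3 + (1/3)(55/6 + (1/3)p_{Aroma}), which gives (8/9)p_{Aroma} = 229/18 ⇒ p_{Aroma} = 14.3125.
Then p_{Brew} = 55/6 + (1/3)·14.3125 = 13.9375.

14.3125, 13.9375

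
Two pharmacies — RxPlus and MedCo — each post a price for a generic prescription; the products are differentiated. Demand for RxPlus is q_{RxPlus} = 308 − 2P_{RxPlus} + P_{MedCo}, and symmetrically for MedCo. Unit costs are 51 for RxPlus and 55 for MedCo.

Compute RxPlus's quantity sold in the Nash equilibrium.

172.4

RxPlus's profit: π = (P_{RxPlus} − 51)(308 − 2P_{RxPlus} + P_{MedCo}).
∂π/∂P_{RxPlus} = 410 − 4P_{RxPlus} + P_{MedCo} = 0 ⇒ P_{RxPlus} = 102.5 + 0.25P_{MedCo}.
Similarly P_{MedCo} = 104.5 + 0.25P_{RxPlus}.
Plugging P_{MedCo} into RxPlus's best response: P_{RxPlus} = 102.5 + 0.25(104.5 + 0.25P_{RxPlus}) ⇒ 0.9375P_{RxPlus} = 128.625, so P_{RxPlus} = 137.2.
Then P_{MedCo} = 104.5 + 0.25·137.2 = 138.8.
q_{RxPlus} = 308 − 2·137.2 + 138.8 = 172.4.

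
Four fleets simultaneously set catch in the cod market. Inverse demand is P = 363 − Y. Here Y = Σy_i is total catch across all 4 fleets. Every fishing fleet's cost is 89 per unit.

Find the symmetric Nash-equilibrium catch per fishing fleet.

A representative fishing fleet's profit is π_i = y_i(363 − Y) − 89y_i, with Y = y_i + Σ_{j≠i} y_j.
First-order condition: 274 − 2y_i − Σ_{j≠i} y_j = 0.
In a symmetric equilibrium every fishing fleet chooses the same y, so Σ_{j≠i} y_j = 3y. The condition becomes 274 − 5y = 0, giving y = 274/5 = 54.8.

54.8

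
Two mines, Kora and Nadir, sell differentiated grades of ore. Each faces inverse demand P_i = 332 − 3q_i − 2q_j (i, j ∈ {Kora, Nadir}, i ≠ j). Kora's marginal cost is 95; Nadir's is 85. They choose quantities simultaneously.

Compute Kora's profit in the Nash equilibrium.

2523

Mine Kora's profit: π = q_{Kora}(332 − 3q_{Kora} − 2q_{Nadir}) − 95q_{Kora}.
∂π/∂q_{Kora} = 237 − 6q_{Kora} − 2q_{Nadir} = 0 ⇒ q_{Kora} = 39.5 − (1/3)q_{Nadir}.
Similarly q_{Nadir} = 247/6 − (1/3)q_{Kora}.
Substituting the second reaction function into the first: q_{Kora} = 39.5 − (1/3)(247/6 − (1/3)q_{Kora}), which gives (8/9)q_{Kora} = 232/9 ⇒ q_{Kora} = 29.
Then q_{Nadir} = 247/6 − (1/3)·29 = 31.5.
P_{Kora} = 332 − 3·29 − 2·31.5 = 182.
Profit = (182 − 95)·29 = 2523.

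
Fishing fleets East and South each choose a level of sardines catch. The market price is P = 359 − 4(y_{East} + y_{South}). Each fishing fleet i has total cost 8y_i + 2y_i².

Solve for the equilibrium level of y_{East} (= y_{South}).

Fishing fleet East's profit: π = y_{East}(359 − 4(y_{East} + y_{South})) − 8y_{East} − 2y_{East}².
∂π/∂y_{East} = 351 − 12y_{East} − 4y_{South} = 0, so y_{East} = 29.25 − (1/3)y_{South}.
The game is symmetric, so in equilibrium y_{South} = y_{East}: the reaction function gives (4/3)y_{East} = 29.25, hence y_{East} = 21.9375.

21.9375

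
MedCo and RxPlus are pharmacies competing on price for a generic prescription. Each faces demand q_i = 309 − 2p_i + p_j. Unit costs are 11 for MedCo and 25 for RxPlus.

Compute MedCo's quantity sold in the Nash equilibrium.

MedCo's profit: π = (p_{MedCo} − 11)(309 − 2p_{MedCo} + p_{RxPlus}).
∂π/∂p_{MedCo} = 331 − 4p_{MedCo} + p_{RxPlus} = 0 ⇒ p_{MedCo} = 82.75 + 0.25p_{RxPlus}.
Similarly p_{RxPlus} = 89.75 + 0.25p_{MedCo}.
Solving the two reaction functions simultaneously: (1 − (0.25)(0.25))p_{MedCo} = 82.75 + 0.25·89.75, so 0.9375p_{MedCo} = 105.1875 and p_{MedCo} = 112.2.
Then p_{RxPlus} = 89.75 + 0.25·112.2 = 117.8.
q_{MedCo} = 309 − 2·112.2 + 117.8 = 202.4.

202.4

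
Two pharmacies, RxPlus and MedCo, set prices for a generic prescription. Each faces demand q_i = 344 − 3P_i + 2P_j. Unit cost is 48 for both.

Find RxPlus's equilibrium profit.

16428

RxPlus's profit: π = (P_{RxPlus} − 48)(344 − 3P_{RxPlus} + 2P_{MedCo}).
∂π/∂P_{RxPlus} = 488 − 6P_{RxPlus} + 2P_{MedCo} = 0 ⇒ P_{RxPlus} = 244/3 + (1/3)P_{MedCo}.
The game is symmetric, so in equilibrium P_{MedCo} = P_{RxPlus}: the reaction function gives (2/3)P_{RxPlus} = 244/3, hence P_{RxPlus} = 122.
q_{RxPlus} = 344 − 3·122 + 2·122 = 222.
Profit = (122 − 48)·222 = 16428.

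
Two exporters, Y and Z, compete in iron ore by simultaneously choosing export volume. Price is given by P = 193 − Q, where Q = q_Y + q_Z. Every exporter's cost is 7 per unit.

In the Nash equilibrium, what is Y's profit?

Exporter Y's profit: π = q_Y(193 − (q_Y + q_Z)) − 7q_Y.
∂π/∂q_Y = 186 − 2q_Y − q_Z = 0, so q_Y = 93 − 0.5q_Z.
By symmetry q_Z = q_Y; substituting into the reaction function, 1.5q_Y = 93 and q_Y = 62.
Price P = 193 − 124 = 69.
Y's profit: (69 − 7)·62 = 3844.

3844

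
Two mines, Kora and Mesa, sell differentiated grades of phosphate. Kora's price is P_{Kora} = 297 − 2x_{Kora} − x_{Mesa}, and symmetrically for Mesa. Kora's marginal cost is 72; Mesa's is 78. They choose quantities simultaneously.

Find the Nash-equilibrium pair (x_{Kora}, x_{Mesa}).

45.4, 43.4

Mine Kora's profit: π = x_{Kora}(297 − 2x_{Kora} − x_{Mesa}) − 72x_{Kora}.
∂π/∂x_{Kora} = 225 − 4x_{Kora} − x_{Mesa} = 0 ⇒ x_{Kora} = 56.25 − 0.25x_{Mesa}.
Similarly x_{Mesa} = 54.75 − 0.25x_{Kora}.
Solving the two reaction functions simultaneously: (1 − (−0.25)(−0.25))x_{Kora} = 56.25 − 0.25·54.75, so 0.9375x_{Kora} = 42.5625 and x_{Kora} = 45.4.
Then x_{Mesa} = 54.75 − 0.25·45.4 = 43.4.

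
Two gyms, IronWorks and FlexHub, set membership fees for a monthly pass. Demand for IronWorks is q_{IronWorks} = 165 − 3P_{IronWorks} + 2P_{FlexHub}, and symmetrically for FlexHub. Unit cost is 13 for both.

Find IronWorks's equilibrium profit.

4332

IronWorks's profit: π = (P_{IronWorks} − 13)(165 − 3P_{IronWorks} + 2P_{FlexHub}).
∂π/∂P_{IronWorks} = 204 − 6P_{IronWorks} + 2P_{FlexHub} = 0 ⇒ P_{IronWorks} = 34 + (1/3)P_{FlexHub}.
Setting P_{IronWorks} = P_{FlexHub} in the reaction function: P_{IronWorks} = 34 + (1/3)P_{IronWorks}, so P_{IronWorks} = 34 / (2/3) = 51.
q_{IronWorks} = 165 − 3·51 + 2·51 = 114.
Profit = (51 − 13)·114 = 4332.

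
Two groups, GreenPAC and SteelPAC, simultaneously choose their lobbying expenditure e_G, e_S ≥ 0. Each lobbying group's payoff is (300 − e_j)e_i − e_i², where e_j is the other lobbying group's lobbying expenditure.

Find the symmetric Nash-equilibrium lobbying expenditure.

100

GreenPAC's payoff is (300 − e_S)e_G − e_G².
∂π/∂e_G = 300 − e_S − 2e_G = 0, so e_G = 150 − 0.5e_S.
The game is symmetric, so in equilibrium e_S = e_G: the reaction function gives 1.5e_G = 150, hence e_G = 100.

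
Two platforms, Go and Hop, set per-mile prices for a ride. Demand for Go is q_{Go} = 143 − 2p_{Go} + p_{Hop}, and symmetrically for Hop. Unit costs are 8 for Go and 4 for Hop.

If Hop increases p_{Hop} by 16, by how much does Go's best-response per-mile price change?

4

Go's profit: π = (p_{Go} − 8)(143 − 2p_{Go} + p_{Hop}).
∂π/∂p_{Go} = 159 − 4p_{Go} + p_{Hop} = 0 ⇒ p_{Go} = 39.75 + 0.25p_{Hop}.
The reaction-function slope is 0.25, so a 16-unit rise in p_{Hop} moves p_{Go} by 0.25 × 16 = 4. Go's best response rises — the actions are strategic complements.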